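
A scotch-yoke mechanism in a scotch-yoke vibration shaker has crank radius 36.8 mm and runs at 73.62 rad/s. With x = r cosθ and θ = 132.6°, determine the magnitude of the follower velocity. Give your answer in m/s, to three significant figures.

ω = 73.62 rad/s
x = r cosθ ⇒ ẋ = −rω sinθ.
|v| = rω|sinθ| = 0.0368·73.62·|sin 132.6°| = 1.9942 m/s.

1.99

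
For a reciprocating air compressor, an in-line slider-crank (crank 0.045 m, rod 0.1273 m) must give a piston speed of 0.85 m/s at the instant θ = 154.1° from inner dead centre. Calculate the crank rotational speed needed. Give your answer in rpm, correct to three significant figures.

609

For an in-line slider-crank, |v_piston| = rω|sinθ|·[1 + r cosθ/√(L² − r² sin²θ)].
With r = 0.045 m, L = 0.1273 m, θ = 154.1°: the bracketed kinematic factor |dx/dθ| = 0.01333 m.
ω = v/|dx/dθ| = 0.85/0.01333 = 63.767 rad/s.
N = 60ω/(2π) = 608.93 rpm.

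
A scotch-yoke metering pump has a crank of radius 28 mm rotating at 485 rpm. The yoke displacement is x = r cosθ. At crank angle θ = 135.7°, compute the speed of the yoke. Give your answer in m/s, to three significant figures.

ω = 50.79 rad/s (from 485 rpm).
x = r cosθ ⇒ ẋ = −rω sinθ.
|v| = rω|sinθ| = 0.028·50.79·|sin 135.7°| = 0.99321 m/s.

0.993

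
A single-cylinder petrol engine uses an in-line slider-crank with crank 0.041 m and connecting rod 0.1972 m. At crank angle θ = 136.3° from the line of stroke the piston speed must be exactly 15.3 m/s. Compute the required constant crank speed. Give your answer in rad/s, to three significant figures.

For an in-line slider-crank, |v_piston| = rω|sinθ|·[1 + r cosθ/√(L² − r² sin²θ)].
With r = 0.041 m, L = 0.1972 m, θ = 136.3°: the bracketed kinematic factor |dx/dθ| = 0.024024 m.
ω = v/|dx/dθ| = 15.3/0.024024 = 636.87 rad/s.

637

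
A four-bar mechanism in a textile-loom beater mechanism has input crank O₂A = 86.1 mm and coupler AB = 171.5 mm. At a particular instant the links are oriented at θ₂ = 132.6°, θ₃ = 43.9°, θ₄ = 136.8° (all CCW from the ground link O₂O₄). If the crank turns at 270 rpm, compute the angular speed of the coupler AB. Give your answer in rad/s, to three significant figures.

ω₂ = 28.27 rad/s (from 270 rpm).
Differentiating the loop-closure r₂e^{iθ₂}+r₃e^{iθ₃}=r₁+r₄e^{iθ₄} gives r₂ω₂e^{iθ₂}+r₃ω₃e^{iθ₃}=r₄ω₄e^{iθ₄}.
Eliminating the other unknown: ω₃ = r₂ω₂ sin(θ₄−θ₂) / [r₃ sin(θ₃−θ₄)].
Numerator sine = +0.07324; denominator sine = -0.99872.
Result = 0.0861·28.27·(+0.07324) / (0.1715·(-0.99872)) = -1.0409 rad/s; magnitude 1.0409 rad/s.

1.04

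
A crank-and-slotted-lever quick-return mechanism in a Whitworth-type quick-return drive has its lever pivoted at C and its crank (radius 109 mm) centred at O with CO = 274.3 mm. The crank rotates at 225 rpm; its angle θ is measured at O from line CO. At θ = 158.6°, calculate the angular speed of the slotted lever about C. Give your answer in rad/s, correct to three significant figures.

ω = 23.56 rad/s (from 225 rpm).
Crank pin A relative to C: A = (d + r cosθ, r sinθ); lever angle φ = atan2(r sinθ, d + r cosθ).
Differentiating tanφ: φ̇ = rω(d cosθ + r)/(d² + r² + 2dr cosθ).
d² + r² + 2dr cosθ = |CA|² = 0.0314468 m²;  d cosθ + r = -0.14639 m.
|ω_lever| = |0.109·23.56·-0.14639| / 0.0314468 = 11.956 rad/s.

12.0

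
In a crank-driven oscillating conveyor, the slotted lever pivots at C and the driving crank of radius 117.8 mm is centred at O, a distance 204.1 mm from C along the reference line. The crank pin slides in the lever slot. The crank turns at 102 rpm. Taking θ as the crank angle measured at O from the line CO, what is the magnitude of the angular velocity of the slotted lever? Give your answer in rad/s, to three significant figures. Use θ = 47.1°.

ω = 10.68 rad/s (from 102 rpm).
Crank pin A relative to C: A = (d + r cosθ, r sinθ); lever angle φ = atan2(r sinθ, d + r cosθ).
Differentiating tanφ: φ̇ = rω(d cosθ + r)/(d² + r² + 2dr cosθ).
d² + r² + 2dr cosθ = |CA|² = 0.0882668 m²;  d cosθ + r = +0.25674 m.
|ω_lever| = |0.1178·10.68·+0.25674| / 0.0882668 = 3.6598 rad/s.

3.66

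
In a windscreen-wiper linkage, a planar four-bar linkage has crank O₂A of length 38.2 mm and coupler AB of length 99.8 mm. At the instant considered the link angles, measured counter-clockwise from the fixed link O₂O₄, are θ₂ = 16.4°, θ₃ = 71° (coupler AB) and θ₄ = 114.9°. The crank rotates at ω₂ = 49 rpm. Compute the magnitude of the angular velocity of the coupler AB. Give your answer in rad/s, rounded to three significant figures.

ω₂ = 5.131 rad/s (from 49 rpm).
Differentiating the loop-closure r₂e^{iθ₂}+r₃e^{iθ₃}=r₁+r₄e^{iθ₄} gives r₂ω₂e^{iθ₂}+r₃ω₃e^{iθ₃}=r₄ω₄e^{iθ₄}.
Eliminating the other unknown: ω₃ = r₂ω₂ sin(θ₄−θ₂) / [r₃ sin(θ₃−θ₄)].
Numerator sine = +0.98902; denominator sine = -0.69340.
Result = 0.0382·5.131·(+0.98902) / (0.0998·(-0.69340)) = -2.8014 rad/s; magnitude 2.8014 rad/s.

2.80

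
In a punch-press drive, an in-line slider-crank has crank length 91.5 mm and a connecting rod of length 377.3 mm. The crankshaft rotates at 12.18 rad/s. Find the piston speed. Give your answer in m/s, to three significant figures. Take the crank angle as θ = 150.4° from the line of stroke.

0.434

ω = 12.18 rad/s
For an in-line slider-crank, x = r cosθ + √(L² − r² sin²θ), so v = −rω sinθ·[1 + r cosθ/√(L² − r² sin²θ)].
With r = 0.0915 m, L = 0.3773 m, θ = 150.4°: √(L² − r² sin²θ) = 0.37458 m.
v = −0.0915·12.18·0.49394·[1 + 0.0915·-0.86949/0.37458] = -0.43356 m/s.
|v| = 0.43356 m/s.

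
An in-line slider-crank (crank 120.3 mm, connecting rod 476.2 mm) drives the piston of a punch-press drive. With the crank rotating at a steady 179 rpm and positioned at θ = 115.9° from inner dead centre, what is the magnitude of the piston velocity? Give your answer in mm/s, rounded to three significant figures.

1800

ω = 2π·179/60 = 18.74 rad/s
For an in-line slider-crank, x = r cosθ + √(L² − r² sin²θ), so v = −rω sinθ·[1 + r cosθ/√(L² − r² sin²θ)].
With r = 0.1203 m, L = 0.4762 m, θ = 115.9°: √(L² − r² sin²θ) = 0.46374 m.
v = −0.1203·18.74·0.89956·[1 + 0.1203·-0.43680/0.46374] = -1.7987 m/s.
|v| = 1.7987 m/s = 1798.7 mm/s.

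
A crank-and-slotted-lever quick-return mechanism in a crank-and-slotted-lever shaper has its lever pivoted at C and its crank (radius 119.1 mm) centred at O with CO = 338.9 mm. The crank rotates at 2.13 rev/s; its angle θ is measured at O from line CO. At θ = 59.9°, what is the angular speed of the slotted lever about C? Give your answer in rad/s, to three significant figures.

2.72

ω = 13.38 rad/s (from 2.13 rev/s).
Crank pin A relative to C: A = (d + r cosθ, r sinθ); lever angle φ = atan2(r sinθ, d + r cosθ).
Differentiating tanφ: φ̇ = rω(d cosθ + r)/(d² + r² + 2dr cosθ).
d² + r² + 2dr cosθ = |CA|² = 0.169523 m²;  d cosθ + r = +0.28906 m.
|ω_lever| = |0.1191·13.38·+0.28906| / 0.169523 = 2.7179 rad/s.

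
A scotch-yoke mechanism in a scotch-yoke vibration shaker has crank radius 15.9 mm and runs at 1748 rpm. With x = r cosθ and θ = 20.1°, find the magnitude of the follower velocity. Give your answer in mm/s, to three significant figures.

ω = 183.1 rad/s (from 1748 rpm).
x = r cosθ ⇒ ẋ = −rω sinθ.
|v| = rω|sinθ| = 0.0159·183.1·|sin 20.1°| = 1.0002 m/s = 1000.2 mm/s.

1000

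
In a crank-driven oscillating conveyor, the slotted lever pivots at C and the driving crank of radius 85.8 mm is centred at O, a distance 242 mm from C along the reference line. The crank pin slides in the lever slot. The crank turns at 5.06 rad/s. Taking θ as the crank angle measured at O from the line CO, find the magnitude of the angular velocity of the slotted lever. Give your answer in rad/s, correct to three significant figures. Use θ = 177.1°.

ω = 5.06 rad/s
Crank pin A relative to C: A = (d + r cosθ, r sinθ); lever angle φ = atan2(r sinθ, d + r cosθ).
Differentiating tanφ: φ̇ = rω(d cosθ + r)/(d² + r² + 2dr cosθ).
d² + r² + 2dr cosθ = |CA|² = 0.0244516 m²;  d cosθ + r = -0.15589 m.
|ω_lever| = |0.0858·5.06·-0.15589| / 0.0244516 = 2.7679 rad/s.

2.77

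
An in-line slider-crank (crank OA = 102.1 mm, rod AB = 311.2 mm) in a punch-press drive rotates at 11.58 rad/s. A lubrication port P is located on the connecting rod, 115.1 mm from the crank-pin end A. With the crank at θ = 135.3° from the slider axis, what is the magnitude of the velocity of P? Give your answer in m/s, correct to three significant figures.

ω = 11.58 rad/s.  Crank-pin speed |V_A| = rω = 1.1823 m/s, perpendicular to OA.
Rod angle: sinφ = −(r/L) sinθ ⇒ φ = -13.343°; ω_rod = −rω cosθ/√(L²−r²sin²θ) = +2.7754 rad/s.
V_P = V_A + ω_rod × AP, with AP = 0.1151 m along the rod.
Components: V_Px = −rω sinθ − a·ω_rod·sinφ = -0.75792 m/s;  V_Py = rω cosθ + a·ω_rod·cosφ = -0.52957 m/s.
|V_P| = √(V_Px² + V_Py²) = 0.9246 m/s.

0.925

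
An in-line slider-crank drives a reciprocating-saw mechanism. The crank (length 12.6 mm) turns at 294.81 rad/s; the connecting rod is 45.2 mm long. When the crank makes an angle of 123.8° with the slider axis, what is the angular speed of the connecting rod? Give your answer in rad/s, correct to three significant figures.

ω = 294.8 rad/s
The rod makes angle φ with the slider axis where L sinφ = r sinθ; differentiating, L cosφ·φ̇ = r ω cosθ.
L cosφ = √(L² − r² sin²θ) = 0.043971 m.
|ω_rod| = r ω |cosθ| / √(L² − r² sin²θ) = 0.0126·294.8·0.55630/0.043971 = 46.996 rad/s.

47.0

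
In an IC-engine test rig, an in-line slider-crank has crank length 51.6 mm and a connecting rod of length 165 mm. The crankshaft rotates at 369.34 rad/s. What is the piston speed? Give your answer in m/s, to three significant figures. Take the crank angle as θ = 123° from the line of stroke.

13.2

ω = 369.3 rad/s
For an in-line slider-crank, x = r cosθ + √(L² − r² sin²θ), so v = −rω sinθ·[1 + r cosθ/√(L² − r² sin²θ)].
With r = 0.0516 m, L = 0.165 m, θ = 123°: √(L² − r² sin²θ) = 0.15922 m.
v = −0.0516·369.3·0.83867·[1 + 0.0516·-0.54464/0.15922] = -13.162 m/s.
|v| = 13.162 m/s.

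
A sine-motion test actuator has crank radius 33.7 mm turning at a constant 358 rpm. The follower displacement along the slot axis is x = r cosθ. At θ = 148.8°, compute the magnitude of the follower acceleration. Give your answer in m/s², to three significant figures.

40.5

ω = 37.49 rad/s (from 358 rpm).
x = r cosθ ⇒ ẍ = −rω² cosθ (ω constant).
|a| = rω²|cosθ| = 0.0337·(37.49)²·|cos 148.8°| = 40.514 m/s².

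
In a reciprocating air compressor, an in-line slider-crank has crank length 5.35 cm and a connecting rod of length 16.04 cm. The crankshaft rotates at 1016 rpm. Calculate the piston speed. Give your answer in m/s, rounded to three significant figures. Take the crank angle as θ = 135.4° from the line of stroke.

3.02

ω = 2π·1016/60 = 106.4 rad/s
For an in-line slider-crank, x = r cosθ + √(L² − r² sin²θ), so v = −rω sinθ·[1 + r cosθ/√(L² − r² sin²θ)].
With r = 0.0535 m, L = 0.1604 m, θ = 135.4°: √(L² − r² sin²θ) = 0.15594 m.
v = −0.0535·106.4·0.70215·[1 + 0.0535·-0.71203/0.15594] = -3.0204 m/s.
|v| = 3.0204 m/s.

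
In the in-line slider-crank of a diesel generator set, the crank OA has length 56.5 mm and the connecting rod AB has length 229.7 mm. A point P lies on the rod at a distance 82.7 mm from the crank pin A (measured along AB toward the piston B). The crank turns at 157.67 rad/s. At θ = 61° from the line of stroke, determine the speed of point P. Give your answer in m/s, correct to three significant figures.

8.59

ω = 157.7 rad/s.  Crank-pin speed |V_A| = rω = 8.9084 m/s, perpendicular to OA.
Rod angle: sinφ = −(r/L) sinθ ⇒ φ = -12.423°; ω_rod = −rω cosθ/√(L²−r²sin²θ) = -19.253 rad/s.
V_P = V_A + ω_rod × AP, with AP = 0.0827 m along the rod.
Components: V_Px = −rω sinθ − a·ω_rod·sinφ = -8.134 m/s;  V_Py = rω cosθ + a·ω_rod·cosφ = +2.7639 m/s.
|V_P| = √(V_Px² + V_Py²) = 8.5907 m/s.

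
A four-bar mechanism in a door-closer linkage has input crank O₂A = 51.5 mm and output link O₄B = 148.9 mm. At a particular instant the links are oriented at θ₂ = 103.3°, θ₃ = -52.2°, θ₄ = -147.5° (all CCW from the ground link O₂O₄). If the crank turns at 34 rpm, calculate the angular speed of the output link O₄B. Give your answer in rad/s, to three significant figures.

ω₂ = 3.56 rad/s (from 34 rpm).
Differentiating the loop-closure r₂e^{iθ₂}+r₃e^{iθ₃}=r₁+r₄e^{iθ₄} gives r₂ω₂e^{iθ₂}+r₃ω₃e^{iθ₃}=r₄ω₄e^{iθ₄}.
Eliminating the other unknown: ω₄ = r₂ω₂ sin(θ₂−θ₃) / [r₄ sin(θ₄−θ₃)].
Numerator sine = +0.41469; denominator sine = -0.99572.
Result = 0.0515·3.56·(+0.41469) / (0.1489·(-0.99572)) = -0.51287 rad/s; magnitude 0.51287 rad/s.

0.513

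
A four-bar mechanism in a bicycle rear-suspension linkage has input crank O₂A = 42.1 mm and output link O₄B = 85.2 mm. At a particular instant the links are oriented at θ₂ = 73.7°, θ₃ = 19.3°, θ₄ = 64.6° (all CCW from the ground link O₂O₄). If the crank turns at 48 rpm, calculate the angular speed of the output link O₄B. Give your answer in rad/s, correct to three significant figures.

2.84

ω₂ = 5.027 rad/s (from 48 rpm).
Differentiating the loop-closure r₂e^{iθ₂}+r₃e^{iθ₃}=r₁+r₄e^{iθ₄} gives r₂ω₂e^{iθ₂}+r₃ω₃e^{iθ₃}=r₄ω₄e^{iθ₄}.
Eliminating the other unknown: ω₄ = r₂ω₂ sin(θ₂−θ₃) / [r₄ sin(θ₄−θ₃)].
Numerator sine = +0.81310; denominator sine = +0.71080.
Result = 0.0421·5.027·(+0.81310) / (0.0852·(+0.71080)) = +2.8413 rad/s; magnitude 2.8413 rad/s.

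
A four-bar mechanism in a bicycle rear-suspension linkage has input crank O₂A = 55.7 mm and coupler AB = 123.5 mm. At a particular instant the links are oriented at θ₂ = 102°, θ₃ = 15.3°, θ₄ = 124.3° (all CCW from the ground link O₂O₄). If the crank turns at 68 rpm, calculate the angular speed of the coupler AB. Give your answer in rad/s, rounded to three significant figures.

1.29

ω₂ = 7.121 rad/s (from 68 rpm).
Differentiating the loop-closure r₂e^{iθ₂}+r₃e^{iθ₃}=r₁+r₄e^{iθ₄} gives r₂ω₂e^{iθ₂}+r₃ω₃e^{iθ₃}=r₄ω₄e^{iθ₄}.
Eliminating the other unknown: ω₃ = r₂ω₂ sin(θ₄−θ₂) / [r₃ sin(θ₃−θ₄)].
Numerator sine = +0.37946; denominator sine = -0.94552.
Result = 0.0557·7.121·(+0.37946) / (0.1235·(-0.94552)) = -1.2889 rad/s; magnitude 1.2889 rad/s.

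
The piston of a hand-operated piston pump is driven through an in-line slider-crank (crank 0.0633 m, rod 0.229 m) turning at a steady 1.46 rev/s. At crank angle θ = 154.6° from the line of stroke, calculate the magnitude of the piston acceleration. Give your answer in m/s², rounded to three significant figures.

3.86

ω = 2π·1.46 = 9.173 rad/s
x(θ) = r cosθ + √(L² − r² sin²θ); with ω constant, a = ω²·d²x/dθ².
d²x/dθ² = −r cosθ − r²(cos2θ)/√u − r⁴ sin²2θ/(4u^{3/2}),  u = L² − r² sin²θ = 0.0517038 m².
Substituting r = 0.0633 m, L = 0.229 m, θ = 154.6°: d²x/dθ² = +0.045839 m.
a = ω²·d²x/dθ² = (9.173)²·(+0.045839) = +3.8574 m/s²;  |a| = 3.8574 m/s².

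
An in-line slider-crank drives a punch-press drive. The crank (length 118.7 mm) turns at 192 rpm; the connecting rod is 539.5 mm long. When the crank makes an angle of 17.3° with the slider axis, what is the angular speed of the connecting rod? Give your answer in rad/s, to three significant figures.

ω = 20.11 rad/s (converted from 192 rpm).
The rod makes angle φ with the slider axis where L sinφ = r sinθ; differentiating, L cosφ·φ̇ = r ω cosθ.
L cosφ = √(L² − r² sin²θ) = 0.53834 m.
|ω_rod| = r ω |cosθ| / √(L² − r² sin²θ) = 0.1187·20.11·0.95476/0.53834 = 4.2327 rad/s.

4.23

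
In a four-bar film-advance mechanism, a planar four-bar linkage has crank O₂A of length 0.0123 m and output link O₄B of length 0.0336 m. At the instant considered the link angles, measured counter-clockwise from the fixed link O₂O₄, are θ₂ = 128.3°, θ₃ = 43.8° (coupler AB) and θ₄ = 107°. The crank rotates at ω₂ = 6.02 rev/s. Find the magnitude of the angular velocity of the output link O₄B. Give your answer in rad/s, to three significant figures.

ω₂ = 37.82 rad/s (from 6.02 rev/s).
Differentiating the loop-closure r₂e^{iθ₂}+r₃e^{iθ₃}=r₁+r₄e^{iθ₄} gives r₂ω₂e^{iθ₂}+r₃ω₃e^{iθ₃}=r₄ω₄e^{iθ₄}.
Eliminating the other unknown: ω₄ = r₂ω₂ sin(θ₂−θ₃) / [r₄ sin(θ₄−θ₃)].
Numerator sine = +0.99540; denominator sine = +0.89259.
Result = 0.0123·37.82·(+0.99540) / (0.0336·(+0.89259)) = +15.441 rad/s; magnitude 15.441 rad/s.

15.4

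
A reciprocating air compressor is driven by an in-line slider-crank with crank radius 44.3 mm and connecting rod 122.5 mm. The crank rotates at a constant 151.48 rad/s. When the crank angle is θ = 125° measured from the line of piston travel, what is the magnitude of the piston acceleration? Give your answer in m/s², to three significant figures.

703

ω = 151.5 rad/s
x(θ) = r cosθ + √(L² − r² sin²θ); with ω constant, a = ω²·d²x/dθ².
d²x/dθ² = −r cosθ − r²(cos2θ)/√u − r⁴ sin²2θ/(4u^{3/2}),  u = L² − r² sin²θ = 0.0136894 m².
Substituting r = 0.0443 m, L = 0.1225 m, θ = 125°: d²x/dθ² = +0.030615 m.
a = ω²·d²x/dθ² = (151.5)²·(+0.030615) = +702.51 m/s²;  |a| = 702.51 m/s².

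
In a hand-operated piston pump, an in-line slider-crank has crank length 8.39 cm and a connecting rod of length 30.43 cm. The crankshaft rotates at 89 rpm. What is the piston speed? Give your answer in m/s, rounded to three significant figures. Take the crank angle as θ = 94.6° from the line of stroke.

ω = 2π·89/60 = 9.32 rad/s
For an in-line slider-crank, x = r cosθ + √(L² − r² sin²θ), so v = −rω sinθ·[1 + r cosθ/√(L² − r² sin²θ)].
With r = 0.0839 m, L = 0.3043 m, θ = 94.6°: √(L² − r² sin²θ) = 0.29258 m.
v = −0.0839·9.32·0.99678·[1 + 0.0839·-0.08020/0.29258] = -0.76151 m/s.
|v| = 0.76151 m/s.

0.762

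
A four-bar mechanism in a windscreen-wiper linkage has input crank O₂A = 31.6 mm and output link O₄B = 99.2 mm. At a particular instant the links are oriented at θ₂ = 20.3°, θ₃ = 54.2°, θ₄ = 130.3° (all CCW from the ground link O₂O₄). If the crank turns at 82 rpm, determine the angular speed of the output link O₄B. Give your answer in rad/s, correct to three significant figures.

ω₂ = 8.587 rad/s (from 82 rpm).
Differentiating the loop-closure r₂e^{iθ₂}+r₃e^{iθ₃}=r₁+r₄e^{iθ₄} gives r₂ω₂e^{iθ₂}+r₃ω₃e^{iθ₃}=r₄ω₄e^{iθ₄}.
Eliminating the other unknown: ω₄ = r₂ω₂ sin(θ₂−θ₃) / [r₄ sin(θ₄−θ₃)].
Numerator sine = -0.55775; denominator sine = +0.97072.
Result = 0.0316·8.587·(-0.55775) / (0.0992·(+0.97072)) = -1.5717 rad/s; magnitude 1.5717 rad/s.

1.57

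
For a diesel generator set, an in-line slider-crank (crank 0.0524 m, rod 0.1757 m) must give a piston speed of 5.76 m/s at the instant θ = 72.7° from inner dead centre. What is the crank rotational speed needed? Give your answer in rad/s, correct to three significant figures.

105

For an in-line slider-crank, |v_piston| = rω|sinθ|·[1 + r cosθ/√(L² − r² sin²θ)].
With r = 0.0524 m, L = 0.1757 m, θ = 72.7°: the bracketed kinematic factor |dx/dθ| = 0.054658 m.
ω = v/|dx/dθ| = 5.76/0.054658 = 105.38 rad/s.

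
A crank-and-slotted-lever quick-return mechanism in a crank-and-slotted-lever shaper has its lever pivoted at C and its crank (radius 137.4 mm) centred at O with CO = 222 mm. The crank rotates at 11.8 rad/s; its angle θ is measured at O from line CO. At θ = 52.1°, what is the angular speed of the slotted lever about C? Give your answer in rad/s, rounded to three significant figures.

4.20

ω = 11.8 rad/s
Crank pin A relative to C: A = (d + r cosθ, r sinθ); lever angle φ = atan2(r sinθ, d + r cosθ).
Differentiating tanφ: φ̇ = rω(d cosθ + r)/(d² + r² + 2dr cosθ).
d² + r² + 2dr cosθ = |CA|² = 0.105638 m²;  d cosθ + r = +0.27377 m.
|ω_lever| = |0.1374·11.8·+0.27377| / 0.105638 = 4.2018 rad/s.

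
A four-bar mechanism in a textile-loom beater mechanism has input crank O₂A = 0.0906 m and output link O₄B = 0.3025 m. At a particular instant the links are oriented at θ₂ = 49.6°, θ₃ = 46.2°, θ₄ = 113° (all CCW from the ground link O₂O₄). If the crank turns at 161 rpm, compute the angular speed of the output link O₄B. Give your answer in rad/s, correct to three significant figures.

ω₂ = 16.86 rad/s (from 161 rpm).
Differentiating the loop-closure r₂e^{iθ₂}+r₃e^{iθ₃}=r₁+r₄e^{iθ₄} gives r₂ω₂e^{iθ₂}+r₃ω₃e^{iθ₃}=r₄ω₄e^{iθ₄}.
Eliminating the other unknown: ω₄ = r₂ω₂ sin(θ₂−θ₃) / [r₄ sin(θ₄−θ₃)].
Numerator sine = +0.05931; denominator sine = +0.91914.
Result = 0.0906·16.86·(+0.05931) / (0.3025·(+0.91914)) = +0.32582 rad/s; magnitude 0.32582 rad/s.

0.326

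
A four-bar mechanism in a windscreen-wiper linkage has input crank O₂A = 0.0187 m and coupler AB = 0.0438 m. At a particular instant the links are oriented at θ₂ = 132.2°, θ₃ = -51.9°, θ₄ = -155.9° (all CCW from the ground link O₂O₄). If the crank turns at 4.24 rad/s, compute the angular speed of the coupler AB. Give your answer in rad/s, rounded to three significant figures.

ω₂ = 4.24 rad/s
Differentiating the loop-closure r₂e^{iθ₂}+r₃e^{iθ₃}=r₁+r₄e^{iθ₄} gives r₂ω₂e^{iθ₂}+r₃ω₃e^{iθ₃}=r₄ω₄e^{iθ₄}.
Eliminating the other unknown: ω₃ = r₂ω₂ sin(θ₄−θ₂) / [r₃ sin(θ₃−θ₄)].
Numerator sine = +0.95052; denominator sine = +0.97030.
Result = 0.0187·4.24·(+0.95052) / (0.0438·(+0.97030)) = +1.7733 rad/s; magnitude 1.7733 rad/s.

1.77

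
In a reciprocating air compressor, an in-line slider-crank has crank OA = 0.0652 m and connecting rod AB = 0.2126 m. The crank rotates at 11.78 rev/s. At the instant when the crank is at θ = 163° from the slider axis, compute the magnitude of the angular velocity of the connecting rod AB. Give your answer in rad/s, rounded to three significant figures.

21.8

ω = 74.02 rad/s (converted from 11.78 rev/s).
The rod makes angle φ with the slider axis where L sinφ = r sinθ; differentiating, L cosφ·φ̇ = r ω cosθ.
L cosφ = √(L² − r² sin²θ) = 0.21174 m.
|ω_rod| = r ω |cosθ| / √(L² − r² sin²θ) = 0.0652·74.02·0.95630/0.21174 = 21.795 rad/s.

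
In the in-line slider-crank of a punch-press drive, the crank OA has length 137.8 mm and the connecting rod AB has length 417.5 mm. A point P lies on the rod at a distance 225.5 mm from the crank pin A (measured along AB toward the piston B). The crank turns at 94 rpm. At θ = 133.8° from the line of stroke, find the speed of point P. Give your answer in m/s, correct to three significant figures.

0.958

ω = 9.844 rad/s.  Crank-pin speed |V_A| = rω = 1.3565 m/s, perpendicular to OA.
Rod angle: sinφ = −(r/L) sinθ ⇒ φ = -13.782°; ω_rod = −rω cosθ/√(L²−r²sin²θ) = +2.3154 rad/s.
V_P = V_A + ω_rod × AP, with AP = 0.2255 m along the rod.
Components: V_Px = −rω sinθ − a·ω_rod·sinφ = -0.85465 m/s;  V_Py = rω cosθ + a·ω_rod·cosφ = -0.43176 m/s.
|V_P| = √(V_Px² + V_Py²) = 0.95752 m/s.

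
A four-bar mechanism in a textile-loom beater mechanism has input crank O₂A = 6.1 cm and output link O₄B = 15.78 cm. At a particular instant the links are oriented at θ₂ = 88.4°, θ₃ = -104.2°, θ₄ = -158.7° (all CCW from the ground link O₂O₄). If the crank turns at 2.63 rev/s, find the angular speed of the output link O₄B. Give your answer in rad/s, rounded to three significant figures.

1.71

ω₂ = 16.52 rad/s (from 2.63 rev/s).
Differentiating the loop-closure r₂e^{iθ₂}+r₃e^{iθ₃}=r₁+r₄e^{iθ₄} gives r₂ω₂e^{iθ₂}+r₃ω₃e^{iθ₃}=r₄ω₄e^{iθ₄}.
Eliminating the other unknown: ω₄ = r₂ω₂ sin(θ₂−θ₃) / [r₄ sin(θ₄−θ₃)].
Numerator sine = -0.21814; denominator sine = -0.81412.
Result = 0.061·16.52·(-0.21814) / (0.1578·(-0.81412)) = +1.7116 rad/s; magnitude 1.7116 rad/s.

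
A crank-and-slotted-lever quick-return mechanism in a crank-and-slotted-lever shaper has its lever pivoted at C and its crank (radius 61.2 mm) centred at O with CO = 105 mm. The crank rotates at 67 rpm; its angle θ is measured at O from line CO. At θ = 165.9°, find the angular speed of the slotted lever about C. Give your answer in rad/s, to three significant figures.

ω = 7.016 rad/s (from 67 rpm).
Crank pin A relative to C: A = (d + r cosθ, r sinθ); lever angle φ = atan2(r sinθ, d + r cosθ).
Differentiating tanφ: φ̇ = rω(d cosθ + r)/(d² + r² + 2dr cosθ).
d² + r² + 2dr cosθ = |CA|² = 0.00230564 m²;  d cosθ + r = -0.040637 m.
|ω_lever| = |0.0612·7.016·-0.040637| / 0.00230564 = 7.568 rad/s.

7.57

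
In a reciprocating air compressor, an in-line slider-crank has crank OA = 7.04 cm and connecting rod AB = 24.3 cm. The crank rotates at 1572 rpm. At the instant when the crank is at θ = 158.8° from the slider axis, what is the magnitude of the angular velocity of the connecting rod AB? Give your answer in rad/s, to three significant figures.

44.7

ω = 164.6 rad/s (converted from 1572 rpm).
The rod makes angle φ with the slider axis where L sinφ = r sinθ; differentiating, L cosφ·φ̇ = r ω cosθ.
L cosφ = √(L² − r² sin²θ) = 0.24166 m.
|ω_rod| = r ω |cosθ| / √(L² − r² sin²θ) = 0.0704·164.6·0.93232/0.24166 = 44.711 rad/s.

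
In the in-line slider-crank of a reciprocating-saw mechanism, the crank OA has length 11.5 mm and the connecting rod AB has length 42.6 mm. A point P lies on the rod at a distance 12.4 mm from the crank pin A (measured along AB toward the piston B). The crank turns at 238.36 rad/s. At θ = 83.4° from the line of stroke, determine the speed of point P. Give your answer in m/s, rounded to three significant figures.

2.76

ω = 238.4 rad/s.  Crank-pin speed |V_A| = rω = 2.7411 m/s, perpendicular to OA.
Rod angle: sinφ = −(r/L) sinθ ⇒ φ = -15.555°; ω_rod = −rω cosθ/√(L²−r²sin²θ) = -7.6769 rad/s.
V_P = V_A + ω_rod × AP, with AP = 0.0124 m along the rod.
Components: V_Px = −rω sinθ − a·ω_rod·sinφ = -2.7485 m/s;  V_Py = rω cosθ + a·ω_rod·cosφ = +0.22335 m/s.
|V_P| = √(V_Px² + V_Py²) = 2.7576 m/s.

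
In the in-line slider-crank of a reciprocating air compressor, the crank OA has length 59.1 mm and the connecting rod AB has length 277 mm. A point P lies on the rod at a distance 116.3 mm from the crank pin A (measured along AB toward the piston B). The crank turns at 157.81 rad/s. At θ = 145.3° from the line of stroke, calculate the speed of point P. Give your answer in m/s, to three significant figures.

6.63

ω = 157.8 rad/s.  Crank-pin speed |V_A| = rω = 9.3266 m/s, perpendicular to OA.
Rod angle: sinφ = −(r/L) sinθ ⇒ φ = -6.976°; ω_rod = −rω cosθ/√(L²−r²sin²θ) = +27.888 rad/s.
V_P = V_A + ω_rod × AP, with AP = 0.1163 m along the rod.
Components: V_Px = −rω sinθ − a·ω_rod·sinφ = -4.9155 m/s;  V_Py = rω cosθ + a·ω_rod·cosφ = -4.4484 m/s.
|V_P| = √(V_Px² + V_Py²) = 6.6295 m/s.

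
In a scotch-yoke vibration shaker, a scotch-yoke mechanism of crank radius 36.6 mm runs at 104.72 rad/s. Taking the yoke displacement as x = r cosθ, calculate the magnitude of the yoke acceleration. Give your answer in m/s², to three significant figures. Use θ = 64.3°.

ω = 104.7 rad/s
x = r cosθ ⇒ ẍ = −rω² cosθ (ω constant).
|a| = rω²|cosθ| = 0.0366·(104.7)²·|cos 64.3°| = 174.06 m/s².

174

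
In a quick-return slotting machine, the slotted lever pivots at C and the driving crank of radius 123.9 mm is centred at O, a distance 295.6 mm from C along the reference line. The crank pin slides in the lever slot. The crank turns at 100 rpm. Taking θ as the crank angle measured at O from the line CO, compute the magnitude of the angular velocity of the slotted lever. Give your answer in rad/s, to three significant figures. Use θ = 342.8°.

3.05

ω = 10.47 rad/s (from 100 rpm).
Crank pin A relative to C: A = (d + r cosθ, r sinθ); lever angle φ = atan2(r sinθ, d + r cosθ).
Differentiating tanφ: φ̇ = rω(d cosθ + r)/(d² + r² + 2dr cosθ).
d² + r² + 2dr cosθ = |CA|² = 0.172704 m²;  d cosθ + r = +0.40628 m.
|ω_lever| = |0.1239·10.47·+0.40628| / 0.172704 = 3.0523 rad/s.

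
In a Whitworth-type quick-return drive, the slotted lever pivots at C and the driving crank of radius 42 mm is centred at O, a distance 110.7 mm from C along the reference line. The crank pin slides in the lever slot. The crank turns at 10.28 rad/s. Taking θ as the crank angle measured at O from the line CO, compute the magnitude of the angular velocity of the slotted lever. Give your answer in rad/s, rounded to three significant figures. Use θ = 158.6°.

ω = 10.28 rad/s
Crank pin A relative to C: A = (d + r cosθ, r sinθ); lever angle φ = atan2(r sinθ, d + r cosθ).
Differentiating tanφ: φ̇ = rω(d cosθ + r)/(d² + r² + 2dr cosθ).
d² + r² + 2dr cosθ = |CA|² = 0.00536079 m²;  d cosθ + r = -0.061068 m.
|ω_lever| = |0.042·10.28·-0.061068| / 0.00536079 = 4.9184 rad/s.

4.92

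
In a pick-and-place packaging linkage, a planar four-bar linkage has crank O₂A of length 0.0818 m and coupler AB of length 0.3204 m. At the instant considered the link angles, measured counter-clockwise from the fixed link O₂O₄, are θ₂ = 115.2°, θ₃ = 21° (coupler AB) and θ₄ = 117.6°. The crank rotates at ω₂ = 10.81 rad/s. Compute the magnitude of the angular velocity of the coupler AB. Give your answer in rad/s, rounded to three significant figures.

0.116

ω₂ = 10.81 rad/s
Differentiating the loop-closure r₂e^{iθ₂}+r₃e^{iθ₃}=r₁+r₄e^{iθ₄} gives r₂ω₂e^{iθ₂}+r₃ω₃e^{iθ₃}=r₄ω₄e^{iθ₄}.
Eliminating the other unknown: ω₃ = r₂ω₂ sin(θ₄−θ₂) / [r₃ sin(θ₃−θ₄)].
Numerator sine = +0.04188; denominator sine = -0.99337.
Result = 0.0818·10.81·(+0.04188) / (0.3204·(-0.99337)) = -0.11634 rad/s; magnitude 0.11634 rad/s.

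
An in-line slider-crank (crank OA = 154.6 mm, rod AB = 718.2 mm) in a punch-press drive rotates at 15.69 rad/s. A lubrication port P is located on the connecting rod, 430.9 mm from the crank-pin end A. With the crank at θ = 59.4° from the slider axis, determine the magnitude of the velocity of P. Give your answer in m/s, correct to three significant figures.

2.28

ω = 15.69 rad/s.  Crank-pin speed |V_A| = rω = 2.4257 m/s, perpendicular to OA.
Rod angle: sinφ = −(r/L) sinθ ⇒ φ = -10.678°; ω_rod = −rω cosθ/√(L²−r²sin²θ) = -1.7495 rad/s.
V_P = V_A + ω_rod × AP, with AP = 0.4309 m along the rod.
Components: V_Px = −rω sinθ − a·ω_rod·sinφ = -2.2276 m/s;  V_Py = rω cosθ + a·ω_rod·cosφ = +0.49394 m/s.
|V_P| = √(V_Px² + V_Py²) = 2.2817 m/s.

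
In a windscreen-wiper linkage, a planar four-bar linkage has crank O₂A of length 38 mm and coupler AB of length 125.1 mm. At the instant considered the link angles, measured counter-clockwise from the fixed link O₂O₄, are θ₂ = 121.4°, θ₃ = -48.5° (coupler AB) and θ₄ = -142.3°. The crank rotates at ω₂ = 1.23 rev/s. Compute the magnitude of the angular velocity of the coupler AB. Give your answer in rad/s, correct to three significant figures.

ω₂ = 7.728 rad/s (from 1.23 rev/s).
Differentiating the loop-closure r₂e^{iθ₂}+r₃e^{iθ₃}=r₁+r₄e^{iθ₄} gives r₂ω₂e^{iθ₂}+r₃ω₃e^{iθ₃}=r₄ω₄e^{iθ₄}.
Eliminating the other unknown: ω₃ = r₂ω₂ sin(θ₄−θ₂) / [r₃ sin(θ₃−θ₄)].
Numerator sine = +0.99396; denominator sine = +0.99780.
Result = 0.038·7.728·(+0.99396) / (0.1251·(+0.99780)) = +2.3385 rad/s; magnitude 2.3385 rad/s.

2.34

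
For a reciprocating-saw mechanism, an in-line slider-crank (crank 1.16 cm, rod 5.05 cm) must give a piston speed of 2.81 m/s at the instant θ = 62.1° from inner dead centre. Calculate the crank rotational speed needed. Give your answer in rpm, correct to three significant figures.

2360

For an in-line slider-crank, |v_piston| = rω|sinθ|·[1 + r cosθ/√(L² − r² sin²θ)].
With r = 0.0116 m, L = 0.0505 m, θ = 62.1°: the bracketed kinematic factor |dx/dθ| = 0.011377 m.
ω = v/|dx/dθ| = 2.81/0.011377 = 246.99 rad/s.
N = 60ω/(2π) = 2358.6 rpm.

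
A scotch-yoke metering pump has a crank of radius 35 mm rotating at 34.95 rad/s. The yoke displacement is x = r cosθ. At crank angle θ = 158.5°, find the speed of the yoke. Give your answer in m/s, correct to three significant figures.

0.448

ω = 34.95 rad/s
x = r cosθ ⇒ ẋ = −rω sinθ.
|v| = rω|sinθ| = 0.035·34.95·|sin 158.5°| = 0.44832 m/s.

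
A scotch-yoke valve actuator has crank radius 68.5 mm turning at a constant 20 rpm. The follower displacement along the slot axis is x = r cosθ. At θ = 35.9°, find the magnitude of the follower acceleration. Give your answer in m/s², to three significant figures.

0.243

ω = 2.094 rad/s (from 20 rpm).
x = r cosθ ⇒ ẍ = −rω² cosθ (ω constant).
|a| = rω²|cosθ| = 0.0685·(2.094)²·|cos 35.9°| = 0.2434 m/s².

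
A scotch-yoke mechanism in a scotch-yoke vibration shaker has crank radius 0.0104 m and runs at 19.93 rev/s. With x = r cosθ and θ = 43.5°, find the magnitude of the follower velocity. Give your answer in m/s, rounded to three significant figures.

ω = 125.2 rad/s (from 19.93 rev/s).
x = r cosθ ⇒ ẋ = −rω sinθ.
|v| = rω|sinθ| = 0.0104·125.2·|sin 43.5°| = 0.89646 m/s.

0.896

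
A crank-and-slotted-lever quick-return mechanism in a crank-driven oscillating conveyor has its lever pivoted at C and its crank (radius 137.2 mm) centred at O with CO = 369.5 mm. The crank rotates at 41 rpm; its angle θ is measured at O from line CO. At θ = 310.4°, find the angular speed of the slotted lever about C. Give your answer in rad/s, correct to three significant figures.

ω = 4.294 rad/s (from 41 rpm).
Crank pin A relative to C: A = (d + r cosθ, r sinθ); lever angle φ = atan2(r sinθ, d + r cosθ).
Differentiating tanφ: φ̇ = rω(d cosθ + r)/(d² + r² + 2dr cosθ).
d² + r² + 2dr cosθ = |CA|² = 0.221067 m²;  d cosθ + r = +0.37668 m.
|ω_lever| = |0.1372·4.294·+0.37668| / 0.221067 = 1.0037 rad/s.

1.00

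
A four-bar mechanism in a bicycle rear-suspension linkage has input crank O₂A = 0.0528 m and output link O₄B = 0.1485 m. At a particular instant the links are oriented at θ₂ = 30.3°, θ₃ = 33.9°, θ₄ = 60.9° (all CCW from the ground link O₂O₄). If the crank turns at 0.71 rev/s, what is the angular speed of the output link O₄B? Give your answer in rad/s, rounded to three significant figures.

ω₂ = 4.461 rad/s (from 0.71 rev/s).
Differentiating the loop-closure r₂e^{iθ₂}+r₃e^{iθ₃}=r₁+r₄e^{iθ₄} gives r₂ω₂e^{iθ₂}+r₃ω₃e^{iθ₃}=r₄ω₄e^{iθ₄}.
Eliminating the other unknown: ω₄ = r₂ω₂ sin(θ₂−θ₃) / [r₄ sin(θ₄−θ₃)].
Numerator sine = -0.06279; denominator sine = +0.45399.
Result = 0.0528·4.461·(-0.06279) / (0.1485·(+0.45399)) = -0.21938 rad/s; magnitude 0.21938 rad/s.

0.219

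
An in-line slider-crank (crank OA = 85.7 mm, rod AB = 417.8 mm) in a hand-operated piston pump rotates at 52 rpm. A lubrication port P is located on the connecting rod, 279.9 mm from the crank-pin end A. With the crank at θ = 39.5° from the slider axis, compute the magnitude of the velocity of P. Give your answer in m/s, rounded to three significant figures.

0.349

ω = 5.445 rad/s.  Crank-pin speed |V_A| = rω = 0.46667 m/s, perpendicular to OA.
Rod angle: sinφ = −(r/L) sinθ ⇒ φ = -7.497°; ω_rod = −rω cosθ/√(L²−r²sin²θ) = -0.86932 rad/s.
V_P = V_A + ω_rod × AP, with AP = 0.2799 m along the rod.
Components: V_Px = −rω sinθ − a·ω_rod·sinφ = -0.32859 m/s;  V_Py = rω cosθ + a·ω_rod·cosφ = +0.11885 m/s.
|V_P| = √(V_Px² + V_Py²) = 0.34942 m/s.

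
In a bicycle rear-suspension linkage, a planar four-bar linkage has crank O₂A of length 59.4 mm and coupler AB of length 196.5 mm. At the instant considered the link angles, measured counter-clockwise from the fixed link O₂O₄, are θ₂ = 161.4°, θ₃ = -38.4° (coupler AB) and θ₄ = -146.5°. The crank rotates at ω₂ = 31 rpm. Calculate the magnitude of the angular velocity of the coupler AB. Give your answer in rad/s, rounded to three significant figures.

ω₂ = 3.246 rad/s (from 31 rpm).
Differentiating the loop-closure r₂e^{iθ₂}+r₃e^{iθ₃}=r₁+r₄e^{iθ₄} gives r₂ω₂e^{iθ₂}+r₃ω₃e^{iθ₃}=r₄ω₄e^{iθ₄}.
Eliminating the other unknown: ω₃ = r₂ω₂ sin(θ₄−θ₂) / [r₃ sin(θ₃−θ₄)].
Numerator sine = +0.78908; denominator sine = +0.95052.
Result = 0.0594·3.246·(+0.78908) / (0.1965·(+0.95052)) = +0.81466 rad/s; magnitude 0.81466 rad/s.

0.815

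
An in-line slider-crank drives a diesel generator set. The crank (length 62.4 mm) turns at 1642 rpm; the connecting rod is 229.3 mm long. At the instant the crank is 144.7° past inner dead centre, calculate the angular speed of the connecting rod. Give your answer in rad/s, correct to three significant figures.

38.7

ω = 171.9 rad/s (converted from 1642 rpm).
The rod makes angle φ with the slider axis where L sinφ = r sinθ; differentiating, L cosφ·φ̇ = r ω cosθ.
L cosφ = √(L² − r² sin²θ) = 0.22645 m.
|ω_rod| = r ω |cosθ| / √(L² − r² sin²θ) = 0.0624·171.9·0.81614/0.22645 = 38.671 rad/s.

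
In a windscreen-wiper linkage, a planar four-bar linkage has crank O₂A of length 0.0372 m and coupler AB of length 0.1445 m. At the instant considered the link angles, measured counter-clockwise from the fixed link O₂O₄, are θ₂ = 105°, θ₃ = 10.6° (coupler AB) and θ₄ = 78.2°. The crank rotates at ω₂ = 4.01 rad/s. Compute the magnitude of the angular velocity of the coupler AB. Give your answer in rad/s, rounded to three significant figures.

0.503

ω₂ = 4.01 rad/s
Differentiating the loop-closure r₂e^{iθ₂}+r₃e^{iθ₃}=r₁+r₄e^{iθ₄} gives r₂ω₂e^{iθ₂}+r₃ω₃e^{iθ₃}=r₄ω₄e^{iθ₄}.
Eliminating the other unknown: ω₃ = r₂ω₂ sin(θ₄−θ₂) / [r₃ sin(θ₃−θ₄)].
Numerator sine = -0.45088; denominator sine = -0.92455.
Result = 0.0372·4.01·(-0.45088) / (0.1445·(-0.92455)) = +0.50344 rad/s; magnitude 0.50344 rad/s.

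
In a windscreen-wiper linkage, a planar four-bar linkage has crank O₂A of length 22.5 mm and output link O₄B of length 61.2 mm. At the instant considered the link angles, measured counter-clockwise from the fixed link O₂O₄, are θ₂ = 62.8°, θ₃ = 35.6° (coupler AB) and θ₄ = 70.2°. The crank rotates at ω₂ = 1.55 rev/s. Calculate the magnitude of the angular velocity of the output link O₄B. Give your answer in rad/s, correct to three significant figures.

2.88

ω₂ = 9.739 rad/s (from 1.55 rev/s).
Differentiating the loop-closure r₂e^{iθ₂}+r₃e^{iθ₃}=r₁+r₄e^{iθ₄} gives r₂ω₂e^{iθ₂}+r₃ω₃e^{iθ₃}=r₄ω₄e^{iθ₄}.
Eliminating the other unknown: ω₄ = r₂ω₂ sin(θ₂−θ₃) / [r₄ sin(θ₄−θ₃)].
Numerator sine = +0.45710; denominator sine = +0.56784.
Result = 0.0225·9.739·(+0.45710) / (0.0612·(+0.56784)) = +2.8822 rad/s; magnitude 2.8822 rad/s.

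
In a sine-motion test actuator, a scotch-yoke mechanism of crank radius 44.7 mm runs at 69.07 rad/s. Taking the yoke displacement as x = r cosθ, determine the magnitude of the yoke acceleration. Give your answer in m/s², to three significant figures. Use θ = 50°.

137

ω = 69.07 rad/s
x = r cosθ ⇒ ẍ = −rω² cosθ (ω constant).
|a| = rω²|cosθ| = 0.0447·(69.07)²·|cos 50°| = 137.07 m/s².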